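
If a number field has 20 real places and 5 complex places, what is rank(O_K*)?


By Dirichlet's unit theorem:
rank = r1 + r2 - 1
= 20 + 5 - 1
= 24

24


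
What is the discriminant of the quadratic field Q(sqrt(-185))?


For K = Q(sqrt(d)) with d squarefree: disc(K) = d if d = 1 mod 4, and disc(K) = 4d if d = 2 or 3 mod 4.
Here d = -185, and d mod 4 = 3.
d = 3 mod 4, not 1 (O_K = Z[sqrt(d)]), so disc(K) = 4d = 4 * (-185) = -740

-740


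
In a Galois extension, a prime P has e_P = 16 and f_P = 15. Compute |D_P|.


|D_P| = e * f
= 16 * 15
= 240

240


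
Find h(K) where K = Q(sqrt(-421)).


K = Q(sqrt(-421)). d mod 4 = 3, so D = disc(K) = 4d = -1684
h(K) equals the number of primitive reduced positive-definite forms (a, b, c) = a*x^2 + b*x*y + c*y^2 with b^2 - 4ac = D,
where reduced means |b| <= a <= c, with b >= 0 whenever |b| = a or a = c, and primitive means gcd(a, b, c) = 1.
Reduced forces 3a^2 <= |D| = 1684, so 1 <= a <= 23; b must have the parity of D, and c = (b^2 - D)/(4a) must be an integer >= a.
Enumerate a = 1..23, b in [-a, a]:
  a=1: (1, 0, 421)  [1]
  a=2: (2, 2, 211)  [1]
  a=3..4: none
  a=5: (5, -4, 85), (5, 4, 85)  [2]
  a=6..9: none
  a=10: (10, -6, 43), (10, 6, 43)  [2]
  a=11..16: none
  a=17: (17, -4, 25), (17, 4, 25)  [2]
  a=18: none
  a=19: (19, -8, 23), (19, 8, 23)  [2]
  a=20..23: none
Total reduced forms: 1 + 1 + 2 + 2 + 2 + 2 = 10
h = 10

10


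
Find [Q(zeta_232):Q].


The degree equals Euler's totient phi(232).
232 = 2^3 * 29
phi(232) = 112

112


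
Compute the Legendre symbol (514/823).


p = 823 is prime, so compute (514/823) with the reciprocity algorithm (Jacobi-symbol steps: pull out 2s via (2/n), flip via reciprocity, reduce):
  pull out 2: (2/823) = +1  (since 823 mod 8 = 7)
  reciprocity: (257/823) -> +(823/257)
  reduce: (52/257)
  pull out 2: (2/257) = +1  (since 257 mod 8 = 1)
  pull out 2: (2/257) = +1  (since 257 mod 8 = 1)
  reciprocity: (13/257) -> +(257/13)
  reduce: (10/13)
  pull out 2: (2/13) = -1  (since 13 mod 8 = 5)
  reciprocity: (5/13) -> +(13/5)
  reduce: (3/5)
  reciprocity: (3/5) -> +(5/3)
  reduce: (2/3)
  pull out 2: (2/3) = -1  (since 3 mod 8 = 3)
  (1/3) = 1
Product of signs = 1
(514/823) = 1

1


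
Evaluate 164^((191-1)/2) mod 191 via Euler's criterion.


p = 191 is prime and the exponent is (p-1)/2 = 95, so by Euler's criterion 164^95 = (164/191) = +1 or -1 mod 191.
Compute by square-and-multiply:
  95 = 64 + 16 + 8 + 4 + 2 + 1 (binary 1011111)
  Repeated squaring mod 191: 164^1 = 164, 164^2 = 156, 164^4 = 79, 164^8 = 129, 164^16 = 24, 164^32 = 3, 164^64 = 9
  164^95 = 164^64 * 164^16 * 164^8 * 164^4 * 164^2 * 164^1 = 9 * 24 * 129 * 79 * 156 * 164 mod 191
    9 * 24 = 216 = 25 mod 191
    25 * 129 = 3225 = 169 mod 191
    169 * 79 = 13351 = 172 mod 191
    172 * 156 = 26832 = 92 mod 191
    92 * 164 = 15088 = 190 mod 191
  164^95 = 190 mod 191
Result 190 = p - 1 = -1 mod 191: 164 is a quadratic non-residue mod 191. As a residue in [0, p-1] the value is 190.
164^95 mod 191 = 190

190


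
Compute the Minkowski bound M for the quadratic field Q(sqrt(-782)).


d = -782, d mod 4 = 2, so disc(K) = 4d = -3128; |disc(K)| = 3128
Imaginary quadratic field, so n = 2, s = r2 = 1, r1 = 0
M = (n!/n^n) * (4/pi)^s * sqrt(|disc(K)|) = (2!/2^2) * (4/pi)^1 * sqrt(3128)
= 0.5 * 1.273240 * 55.928526
= 35.6052

35.6052


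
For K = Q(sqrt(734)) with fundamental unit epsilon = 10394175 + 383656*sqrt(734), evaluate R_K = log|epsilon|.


epsilon = 10394175 + 383656*sqrt(734)
= 2.0788e+07
R = ln(2.0788e+07)
= 16.8499

16.8499


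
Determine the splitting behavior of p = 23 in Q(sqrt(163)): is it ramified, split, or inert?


K = Q(sqrt(163)). Since d mod 4 = 3, disc(K) = 652.
Check p | disc: 652 mod 23 = 8.
p does not divide disc. Compute Legendre symbol (d/p):
2^((23-1)/2) mod 23 = 1
(d/p) = 1, so p splits: (p) = P*P' with e=1, f=1, g=2.
Therefore p is split.

split


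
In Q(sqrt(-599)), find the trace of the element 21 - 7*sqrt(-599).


Tr(a + b*sqrt(d)) = (a + b*sqrt(d)) + (a - b*sqrt(d)) = 2a
= 2 * (21)
= 42

42


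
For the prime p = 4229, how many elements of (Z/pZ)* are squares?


For prime p, the number of non-zero quadratic residues is (p-1)/2.
= (4229-1)/2
= 2114

2114


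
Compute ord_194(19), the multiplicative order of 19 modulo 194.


We want ord_194(19), the smallest k >= 1 with 19^k = 1 mod 194.
n = 194 = 2 * 97, phi(194) = 96; the order divides phi(n).
Divisors of 96: 1, 2, 3, 4, 6, 8, 12, 16, 24, 32, 48, 96
Repeated squaring mod 194: 19^1 = 19, 19^2 = 167, 19^4 = 147, 19^8 = 75, 19^16 = 193, 19^32 = 1, 19^64 = 1
Test divisors in increasing order:
  k=1: 19^1 = 19 mod 194
  k=2: 19^2 = 167 mod 194
  k=3: 19^3 = 167 * 19 = 69 mod 194
  k=4: 19^4 = 147 mod 194
  k=6: 19^6 = 147 * 167 = 105 mod 194
  k=8: 19^8 = 75 mod 194
  k=12: 19^12 = 75 * 147 = 161 mod 194
  k=16: 19^16 = 193 mod 194
  k=24: 19^24 = 193 * 75 = 119 mod 194
  k=32: 19^32 = 1 mod 194  <- first divisor giving 1
Order = 32

32


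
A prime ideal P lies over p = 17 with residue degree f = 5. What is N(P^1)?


N(P^a) = p^(a*f)
= 17^(1*5)
= 17^5
= 1419857

1419857


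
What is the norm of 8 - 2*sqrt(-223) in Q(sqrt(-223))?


N(a + b*sqrt(d)) = a^2 - d*b^2
= (8)^2 - (-223)*(-2)^2
= 64 + 892
= 956

956


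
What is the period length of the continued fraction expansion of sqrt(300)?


Run the CF algorithm for sqrt(300).
a_0 = floor(sqrt(300)) = 17; set m_0=0, q_0=1.
Recurrence: m' = q*a - m,  q' = (d - m'^2)/q,  a' = floor((a_0 + m')/q').
  step 1: m=17, q=11, a=3
  step 2: m=16, q=4, a=8
  step 3: m=16, q=11, a=3
  step 4: m=17, q=1, a=34
a_4 = 2*a_0 = 34, so the period closes here.
sqrt(300) = [17; 3, 8, 3, 34]
Period length = 4

4


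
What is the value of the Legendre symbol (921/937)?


p = 937 is prime, so compute (921/937) with the reciprocity algorithm (Jacobi-symbol steps: pull out 2s via (2/n), flip via reciprocity, reduce):
  reciprocity: (921/937) -> +(937/921)
  reduce: (16/921)
  pull out 2: (2/921) = +1  (since 921 mod 8 = 1)
  pull out 2: (2/921) = +1  (since 921 mod 8 = 1)
  pull out 2: (2/921) = +1  (since 921 mod 8 = 1)
  pull out 2: (2/921) = +1  (since 921 mod 8 = 1)
  (1/921) = 1
Product of signs = 1
(921/937) = 1

1


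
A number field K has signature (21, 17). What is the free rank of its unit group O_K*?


By Dirichlet's unit theorem:
rank = r1 + r2 - 1
= 21 + 17 - 1
= 37

37


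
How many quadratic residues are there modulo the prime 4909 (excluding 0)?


For prime p, the number of non-zero quadratic residues is (p-1)/2.
= (4909-1)/2
= 2454

2454


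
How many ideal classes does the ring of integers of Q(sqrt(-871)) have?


K = Q(sqrt(-871)). d mod 4 = 1, so D = disc(K) = d = -871
h(K) equals the number of primitive reduced positive-definite forms (a, b, c) = a*x^2 + b*x*y + c*y^2 with b^2 - 4ac = D,
where reduced means |b| <= a <= c, with b >= 0 whenever |b| = a or a = c, and primitive means gcd(a, b, c) = 1.
Reduced forces 3a^2 <= |D| = 871, so 1 <= a <= 17; b must have the parity of D, and c = (b^2 - D)/(4a) must be an integer >= a.
Enumerate a = 1..17, b in [-a, a]:
  a=1: (1, 1, 218)  [1]
  a=2: (2, -1, 109), (2, 1, 109)  [2]
  a=3: none
  a=4: (4, -3, 55), (4, 3, 55)  [2]
  a=5: (5, -3, 44), (5, 3, 44)  [2]
  a=6: none
  a=7: (7, -5, 32), (7, 5, 32)  [2]
  a=8: (8, -5, 28), (8, 5, 28)  [2]
  a=9: none
  a=10: (10, -7, 23), (10, -3, 22), (10, 3, 22), (10, 7, 23)  [4]
  a=11: (11, -3, 20), (11, 3, 20)  [2]
  a=12: none
  a=13: (13, 13, 20)  [1]
  a=14: (14, -9, 17), (14, -5, 16), (14, 5, 16), (14, 9, 17)  [4]
  a=15..17: none
Total reduced forms: 1 + 2 + 2 + 2 + 2 + 2 + 4 + 2 + 1 + 4 = 22
h = 22

22


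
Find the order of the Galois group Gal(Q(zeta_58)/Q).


|Gal(Q(zeta_58)/Q)| = phi(58)
= 28

28


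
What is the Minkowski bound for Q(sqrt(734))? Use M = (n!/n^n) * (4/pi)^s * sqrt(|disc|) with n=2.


d = 734, d mod 4 = 2, so disc(K) = 4d = 2936; |disc(K)| = 2936
Real quadratic field, so n = 2, s = r2 = 0, r1 = 2
M = (n!/n^n) * (4/pi)^s * sqrt(|disc(K)|) = (2!/2^2) * (4/pi)^0 * sqrt(2936)
= 0.5 * 1.000000 * 54.184869
= 27.0924

27.0924


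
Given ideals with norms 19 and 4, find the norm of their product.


N(IJ) = N(I) * N(J)
= 19 * 4
= 76

76


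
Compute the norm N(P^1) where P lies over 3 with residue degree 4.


N(P^a) = p^(a*f)
= 3^(1*4)
= 3^4
= 81

81


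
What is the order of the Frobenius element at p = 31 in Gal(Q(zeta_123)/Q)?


The Frobenius at p in Gal(Q(zeta_n)/Q) = (Z/nZ)* is the class of p, so its order is ord_123(31), the smallest k >= 1 with 31^k = 1 mod 123.
n = 123 = 3 * 41, phi(123) = 80; the order divides phi(n).
Divisors of 80: 1, 2, 4, 5, 8, 10, 16, 20, 40, 80
Repeated squaring mod 123: 31^1 = 31, 31^2 = 100, 31^4 = 37, 31^8 = 16, 31^16 = 10, 31^32 = 100, 31^64 = 37
Test divisors in increasing order:
  k=1: 31^1 = 31 mod 123
  k=2: 31^2 = 100 mod 123
  k=4: 31^4 = 37 mod 123
  k=5: 31^5 = 37 * 31 = 40 mod 123
  k=8: 31^8 = 16 mod 123
  k=10: 31^10 = 16 * 100 = 1 mod 123  <- first divisor giving 1
Order = 10

10


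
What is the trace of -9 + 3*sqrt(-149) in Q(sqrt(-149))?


Tr(a + b*sqrt(d)) = (a + b*sqrt(d)) + (a - b*sqrt(d)) = 2a
= 2 * (-9)
= -18

-18


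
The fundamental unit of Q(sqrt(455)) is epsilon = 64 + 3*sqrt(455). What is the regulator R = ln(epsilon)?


epsilon = 64 + 3*sqrt(455)
= 127.9922
R = ln(127.9922)
= 4.8520

4.8520


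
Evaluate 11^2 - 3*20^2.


x^2 - d*y^2
= 11^2 - 3*20^2
= 121 - 1200
= -1079

-1079


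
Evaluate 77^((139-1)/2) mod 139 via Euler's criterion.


p = 139 is prime and the exponent is (p-1)/2 = 69, so by Euler's criterion 77^69 = (77/139) = +1 or -1 mod 139.
Compute by square-and-multiply:
  69 = 64 + 4 + 1 (binary 1000101)
  Repeated squaring mod 139: 77^1 = 77, 77^2 = 91, 77^4 = 80, 77^8 = 6, 77^16 = 36, 77^32 = 45, 77^64 = 79
  77^69 = 77^64 * 77^4 * 77^1 = 79 * 80 * 77 mod 139
    79 * 80 = 6320 = 65 mod 139
    65 * 77 = 5005 = 1 mod 139
  77^69 = 1 mod 139
Result 1: 77 is a quadratic residue mod 139.
77^69 mod 139 = 1

1


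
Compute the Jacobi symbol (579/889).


Compute (579/889) via quadratic reciprocity:
  reciprocity: (579/889) -> +(889/579)
  reduce: (310/579)
  pull out 2: (2/579) = -1  (since 579 mod 8 = 3)
  reciprocity: (155/579) -> -(579/155)
  reduce: (114/155)
  pull out 2: (2/155) = -1  (since 155 mod 8 = 3)
  reciprocity: (57/155) -> +(155/57)
  reduce: (41/57)
  reciprocity: (41/57) -> +(57/41)
  reduce: (16/41)
  pull out 2: (2/41) = +1  (since 41 mod 8 = 1)
  pull out 2: (2/41) = +1  (since 41 mod 8 = 1)
  pull out 2: (2/41) = +1  (since 41 mod 8 = 1)
  pull out 2: (2/41) = +1  (since 41 mod 8 = 1)
  (1/41) = 1
Product of signs = -1

-1


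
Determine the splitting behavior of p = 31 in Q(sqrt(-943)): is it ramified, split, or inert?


K = Q(sqrt(-943)). Since d mod 4 = 1, disc(K) = -943.
Check p | disc: -943 mod 31 = 18.
p does not divide disc. Compute Legendre symbol (d/p):
18^((31-1)/2) mod 31 = 1
(d/p) = 1, so p splits: (p) = P*P' with e=1, f=1, g=2.
Therefore p is split.

split


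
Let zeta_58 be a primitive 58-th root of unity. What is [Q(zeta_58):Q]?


The degree equals Euler's totient phi(58).
58 = 2 * 29
phi(58) = 28

28


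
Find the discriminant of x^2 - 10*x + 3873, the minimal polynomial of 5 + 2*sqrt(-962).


The element 5 + 2*sqrt(-962) has minimal polynomial:
x^2 - 10*x + 3873
Discriminant = (-10)^2 - 4*(3873)
= 100 - 15492
= -15392

-15392


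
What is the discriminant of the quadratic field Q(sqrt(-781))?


For K = Q(sqrt(d)) with d squarefree: disc(K) = d if d = 1 mod 4, and disc(K) = 4d if d = 2 or 3 mod 4.
Here d = -781, and d mod 4 = 3.
d = 3 mod 4, not 1 (O_K = Z[sqrt(d)]), so disc(K) = 4d = 4 * (-781) = -3124

-3124


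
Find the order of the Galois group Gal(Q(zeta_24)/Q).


|Gal(Q(zeta_24)/Q)| = phi(24)
= 8

8


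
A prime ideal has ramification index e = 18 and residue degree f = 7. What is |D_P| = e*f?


|D_P| = e * f
= 18 * 7
= 126

126


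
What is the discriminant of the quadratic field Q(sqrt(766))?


For K = Q(sqrt(d)) with d squarefree: disc(K) = d if d = 1 mod 4, and disc(K) = 4d if d = 2 or 3 mod 4.
Here d = 766, and d mod 4 = 2.
d = 2 mod 4, not 1 (O_K = Z[sqrt(d)]), so disc(K) = 4d = 4 * (766) = 3064

3064


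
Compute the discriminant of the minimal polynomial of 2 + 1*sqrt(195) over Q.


The element 2 + 1*sqrt(195) has minimal polynomial:
x^2 - 4*x - 191
Discriminant = (-4)^2 - 4*(-191)
= 16 + 764
= 780

780


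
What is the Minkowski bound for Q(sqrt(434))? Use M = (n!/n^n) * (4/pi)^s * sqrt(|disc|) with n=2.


d = 434, d mod 4 = 2, so disc(K) = 4d = 1736; |disc(K)| = 1736
Real quadratic field, so n = 2, s = r2 = 0, r1 = 2
M = (n!/n^n) * (4/pi)^s * sqrt(|disc(K)|) = (2!/2^2) * (4/pi)^0 * sqrt(1736)
= 0.5 * 1.000000 * 41.665333
= 20.8327

20.8327


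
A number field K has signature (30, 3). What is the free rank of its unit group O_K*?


By Dirichlet's unit theorem:
rank = r1 + r2 - 1
= 30 + 3 - 1
= 32

32


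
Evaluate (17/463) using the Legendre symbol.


p = 463 is prime, so compute (17/463) with the reciprocity algorithm (Jacobi-symbol steps: pull out 2s via (2/n), flip via reciprocity, reduce):
  reciprocity: (17/463) -> +(463/17)
  reduce: (4/17)
  pull out 2: (2/17) = +1  (since 17 mod 8 = 1)
  pull out 2: (2/17) = +1  (since 17 mod 8 = 1)
  (1/17) = 1
Product of signs = 1
(17/463) = 1

1


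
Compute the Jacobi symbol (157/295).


Compute (157/295) via quadratic reciprocity:
  reciprocity: (157/295) -> +(295/157)
  reduce: (138/157)
  pull out 2: (2/157) = -1  (since 157 mod 8 = 5)
  reciprocity: (69/157) -> +(157/69)
  reduce: (19/69)
  reciprocity: (19/69) -> +(69/19)
  reduce: (12/19)
  pull out 2: (2/19) = -1  (since 19 mod 8 = 3)
  pull out 2: (2/19) = -1  (since 19 mod 8 = 3)
  reciprocity: (3/19) -> -(19/3)
  reduce: (1/3)
  (1/3) = 1
Product of signs = 1

1


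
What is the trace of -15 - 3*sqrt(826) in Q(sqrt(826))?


Tr(a + b*sqrt(d)) = (a + b*sqrt(d)) + (a - b*sqrt(d)) = 2a
= 2 * (-15)
= -30

-30


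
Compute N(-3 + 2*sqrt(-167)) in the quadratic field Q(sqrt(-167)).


N(a + b*sqrt(d)) = a^2 - d*b^2
= (-3)^2 - (-167)*(2)^2
= 9 + 668
= 677

677


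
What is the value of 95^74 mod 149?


p = 149 is prime and the exponent is (p-1)/2 = 74, so by Euler's criterion 95^74 = (95/149) = +1 or -1 mod 149.
Compute by square-and-multiply:
  74 = 64 + 8 + 2 (binary 1001010)
  Repeated squaring mod 149: 95^1 = 95, 95^2 = 85, 95^4 = 73, 95^8 = 114, 95^16 = 33, 95^32 = 46, 95^64 = 30
  95^74 = 95^64 * 95^8 * 95^2 = 30 * 114 * 85 mod 149
    30 * 114 = 3420 = 142 mod 149
    142 * 85 = 12070 = 1 mod 149
  95^74 = 1 mod 149
Result 1: 95 is a quadratic residue mod 149.
95^74 mod 149 = 1

1


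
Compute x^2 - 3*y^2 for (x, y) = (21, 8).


x^2 - d*y^2
= 21^2 - 3*8^2
= 441 - 192
= 249

249


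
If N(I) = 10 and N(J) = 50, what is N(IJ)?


N(IJ) = N(I) * N(J)
= 10 * 50
= 500

500


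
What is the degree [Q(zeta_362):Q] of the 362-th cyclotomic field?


The degree equals Euler's totient phi(362).
362 = 2 * 181
phi(362) = 180

180


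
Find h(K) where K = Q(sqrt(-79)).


K = Q(sqrt(-79)). d mod 4 = 1, so D = disc(K) = d = -79
h(K) equals the number of primitive reduced positive-definite forms (a, b, c) = a*x^2 + b*x*y + c*y^2 with b^2 - 4ac = D,
where reduced means |b| <= a <= c, with b >= 0 whenever |b| = a or a = c, and primitive means gcd(a, b, c) = 1.
Reduced forces 3a^2 <= |D| = 79, so 1 <= a <= 5; b must have the parity of D, and c = (b^2 - D)/(4a) must be an integer >= a.
Enumerate a = 1..5, b in [-a, a]:
  a=1: (1, 1, 20)  [1]
  a=2: (2, -1, 10), (2, 1, 10)  [2]
  a=3: none
  a=4: (4, -1, 5), (4, 1, 5)  [2]
  a=5: none
Total reduced forms: 1 + 2 + 2 = 5
h = 5

5


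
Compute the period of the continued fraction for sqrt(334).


Run the CF algorithm for sqrt(334).
a_0 = floor(sqrt(334)) = 18; set m_0=0, q_0=1.
Recurrence: m' = q*a - m,  q' = (d - m'^2)/q,  a' = floor((a_0 + m')/q').
  step 1: m=18, q=10, a=3
  step 2: m=12, q=19, a=1
  step 3: m=7, q=15, a=1
  step 4: m=8, q=18, a=1
  step 5: m=10, q=13, a=2
  step 6: m=16, q=6, a=5
  step 7: m=14, q=23, a=1
  step 8: m=9, q=11, a=2
  step 9: m=13, q=15, a=2
  step 10: m=17, q=3, a=11
  step 11: m=16, q=26, a=1
  step 12: m=10, q=9, a=3
  step 13: m=17, q=5, a=7
  step 14: m=18, q=2, a=18
  step 15: m=18, q=5, a=7
  step 16: m=17, q=9, a=3
  step 17: m=10, q=26, a=1
  step 18: m=16, q=3, a=11
  step 19: m=17, q=15, a=2
  step 20: m=13, q=11, a=2
  step 21: m=9, q=23, a=1
  step 22: m=14, q=6, a=5
  step 23: m=16, q=13, a=2
  step 24: m=10, q=18, a=1
  step 25: m=8, q=15, a=1
  step 26: m=7, q=19, a=1
  step 27: m=12, q=10, a=3
  step 28: m=18, q=1, a=36
a_28 = 2*a_0 = 36, so the period closes here.
sqrt(334) = [18; 3, 1, 1, 1, 2, 5, 1, 2, 2, 11, 1, 3, 7, 18, 7, 3, 1, 11, 2, 2, 1, 5, 2, 1, 1, 1, 3, 36]
Period length = 28

28


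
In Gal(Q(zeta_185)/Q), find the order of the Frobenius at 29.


The Frobenius at p in Gal(Q(zeta_n)/Q) = (Z/nZ)* is the class of p, so its order is ord_185(29), the smallest k >= 1 with 29^k = 1 mod 185.
n = 185 = 5 * 37, phi(185) = 144; the order divides phi(n).
Divisors of 144: 1, 2, 3, 4, 6, 8, 9, 12, 16, 18, 24, 36, 48, 72, 144
Repeated squaring mod 185: 29^1 = 29, 29^2 = 101, 29^4 = 26, 29^8 = 121, 29^16 = 26, 29^32 = 121, 29^64 = 26, 29^128 = 121
Test divisors in increasing order:
  k=1: 29^1 = 29 mod 185
  k=2: 29^2 = 101 mod 185
  k=3: 29^3 = 101 * 29 = 154 mod 185
  k=4: 29^4 = 26 mod 185
  k=6: 29^6 = 26 * 101 = 36 mod 185
  k=8: 29^8 = 121 mod 185
  k=9: 29^9 = 121 * 29 = 179 mod 185
  k=12: 29^12 = 121 * 26 = 1 mod 185  <- first divisor giving 1
Order = 12

12


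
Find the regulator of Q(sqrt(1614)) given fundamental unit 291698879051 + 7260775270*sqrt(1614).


epsilon = 291698879051 + 7260775270*sqrt(1614)
= 5.8340e+11
R = ln(5.8340e+11)
= 27.0921

27.0921


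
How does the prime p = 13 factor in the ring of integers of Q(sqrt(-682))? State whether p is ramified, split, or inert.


K = Q(sqrt(-682)). Since d mod 4 = 2, disc(K) = -2728.
Check p | disc: -2728 mod 13 = 2.
p does not divide disc. Compute Legendre symbol (d/p):
7^((13-1)/2) mod 13 = -1
(d/p) = -1, so p is inert: (p) stays prime with e=1, f=2, g=1.
Therefore p is inert.

inert


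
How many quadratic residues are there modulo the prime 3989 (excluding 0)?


For prime p, the number of non-zero quadratic residues is (p-1)/2.
= (3989-1)/2
= 1994

1994


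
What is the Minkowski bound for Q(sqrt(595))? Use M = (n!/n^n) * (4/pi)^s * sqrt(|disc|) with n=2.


d = 595, d mod 4 = 3, so disc(K) = 4d = 2380; |disc(K)| = 2380
Real quadratic field, so n = 2, s = r2 = 0, r1 = 2
M = (n!/n^n) * (4/pi)^s * sqrt(|disc(K)|) = (2!/2^2) * (4/pi)^0 * sqrt(2380)
= 0.5 * 1.000000 * 48.785244
= 24.3926

24.3926


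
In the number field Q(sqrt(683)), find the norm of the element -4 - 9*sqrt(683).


N(a + b*sqrt(d)) = a^2 - d*b^2
= (-4)^2 - (683)*(-9)^2
= 16 - 55323
= -55307

-55307


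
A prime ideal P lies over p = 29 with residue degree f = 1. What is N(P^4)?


N(P^a) = p^(a*f)
= 29^(4*1)
= 29^4
= 707281

707281


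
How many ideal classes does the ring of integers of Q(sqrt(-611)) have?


K = Q(sqrt(-611)). d mod 4 = 1, so D = disc(K) = d = -611
h(K) equals the number of primitive reduced positive-definite forms (a, b, c) = a*x^2 + b*x*y + c*y^2 with b^2 - 4ac = D,
where reduced means |b| <= a <= c, with b >= 0 whenever |b| = a or a = c, and primitive means gcd(a, b, c) = 1.
Reduced forces 3a^2 <= |D| = 611, so 1 <= a <= 14; b must have the parity of D, and c = (b^2 - D)/(4a) must be an integer >= a.
Enumerate a = 1..14, b in [-a, a]:
  a=1: (1, 1, 153)  [1]
  a=2: none
  a=3: (3, -1, 51), (3, 1, 51)  [2]
  a=4: none
  a=5: (5, -3, 31), (5, 3, 31)  [2]
  a=6..8: none
  a=9: (9, -1, 17), (9, 1, 17)  [2]
  a=10: none
  a=11: (11, -7, 15), (11, 7, 15)  [2]
  a=12: none
  a=13: (13, 13, 15)  [1]
  a=14: none
Total reduced forms: 1 + 2 + 2 + 2 + 2 + 1 = 10
h = 10

10


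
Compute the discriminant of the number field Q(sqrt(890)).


For K = Q(sqrt(d)) with d squarefree: disc(K) = d if d = 1 mod 4, and disc(K) = 4d if d = 2 or 3 mod 4.
Here d = 890, and d mod 4 = 2.
d = 2 mod 4, not 1 (O_K = Z[sqrt(d)]), so disc(K) = 4d = 4 * (890) = 3560

3560


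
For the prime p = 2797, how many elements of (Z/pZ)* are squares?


For prime p, the number of non-zero quadratic residues is (p-1)/2.
= (2797-1)/2
= 1398

1398


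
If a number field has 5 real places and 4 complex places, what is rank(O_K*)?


By Dirichlet's unit theorem:
rank = r1 + r2 - 1
= 5 + 4 - 1
= 8

8


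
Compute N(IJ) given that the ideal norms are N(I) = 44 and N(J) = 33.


N(IJ) = N(I) * N(J)
= 44 * 33
= 1452

1452


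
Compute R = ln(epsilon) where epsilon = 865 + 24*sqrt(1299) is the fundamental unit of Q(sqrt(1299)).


epsilon = 865 + 24*sqrt(1299)
= 1729.9994
R = ln(1729.9994)
= 7.4559

7.4559


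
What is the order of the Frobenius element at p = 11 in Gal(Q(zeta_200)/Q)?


The Frobenius at p in Gal(Q(zeta_n)/Q) = (Z/nZ)* is the class of p, so its order is ord_200(11), the smallest k >= 1 with 11^k = 1 mod 200.
n = 200 = 2^3 * 5^2, phi(200) = 80; the order divides phi(n).
Divisors of 80: 1, 2, 4, 5, 8, 10, 16, 20, 40, 80
Repeated squaring mod 200: 11^1 = 11, 11^2 = 121, 11^4 = 41, 11^8 = 81, 11^16 = 161, 11^32 = 121, 11^64 = 41
Test divisors in increasing order:
  k=1: 11^1 = 11 mod 200
  k=2: 11^2 = 121 mod 200
  k=4: 11^4 = 41 mod 200
  k=5: 11^5 = 41 * 11 = 51 mod 200
  k=8: 11^8 = 81 mod 200
  k=10: 11^10 = 81 * 121 = 1 mod 200  <- first divisor giving 1
Order = 10

10


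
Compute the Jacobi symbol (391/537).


Compute (391/537) via quadratic reciprocity:
  reciprocity: (391/537) -> +(537/391)
  reduce: (146/391)
  pull out 2: (2/391) = +1  (since 391 mod 8 = 7)
  reciprocity: (73/391) -> +(391/73)
  reduce: (26/73)
  pull out 2: (2/73) = +1  (since 73 mod 8 = 1)
  reciprocity: (13/73) -> +(73/13)
  reduce: (8/13)
  pull out 2: (2/13) = -1  (since 13 mod 8 = 5)
  pull out 2: (2/13) = -1  (since 13 mod 8 = 5)
  pull out 2: (2/13) = -1  (since 13 mod 8 = 5)
  (1/13) = 1
Product of signs = -1

-1


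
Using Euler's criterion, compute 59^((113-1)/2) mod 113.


p = 113 is prime and the exponent is (p-1)/2 = 56, so by Euler's criterion 59^56 = (59/113) = +1 or -1 mod 113.
Compute by square-and-multiply:
  56 = 32 + 16 + 8 (binary 111000)
  Repeated squaring mod 113: 59^1 = 59, 59^2 = 91, 59^4 = 32, 59^8 = 7, 59^16 = 49, 59^32 = 28
  59^56 = 59^32 * 59^16 * 59^8 = 28 * 49 * 7 mod 113
    28 * 49 = 1372 = 16 mod 113
    16 * 7 = 112 = 112 mod 113
  59^56 = 112 mod 113
Result 112 = p - 1 = -1 mod 113: 59 is a quadratic non-residue mod 113. As a residue in [0, p-1] the value is 112.
59^56 mod 113 = 112

112


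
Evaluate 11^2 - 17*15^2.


x^2 - d*y^2
= 11^2 - 17*15^2
= 121 - 3825
= -3704

-3704


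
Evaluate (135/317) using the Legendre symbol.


p = 317 is prime, so compute (135/317) with the reciprocity algorithm (Jacobi-symbol steps: pull out 2s via (2/n), flip via reciprocity, reduce):
  reciprocity: (135/317) -> +(317/135)
  reduce: (47/135)
  reciprocity: (47/135) -> -(135/47)
  reduce: (41/47)
  reciprocity: (41/47) -> +(47/41)
  reduce: (6/41)
  pull out 2: (2/41) = +1  (since 41 mod 8 = 1)
  reciprocity: (3/41) -> +(41/3)
  reduce: (2/3)
  pull out 2: (2/3) = -1  (since 3 mod 8 = 3)
  (1/3) = 1
Product of signs = 1
(135/317) = 1

1


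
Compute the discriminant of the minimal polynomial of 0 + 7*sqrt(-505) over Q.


The element 0 + 7*sqrt(-505) has minimal polynomial:
x^2 + 0*x + 24745
Discriminant = (0)^2 - 4*(24745)
= 0 - 98980
= -98980

-98980


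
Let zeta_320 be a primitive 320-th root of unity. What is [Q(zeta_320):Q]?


The degree equals Euler's totient phi(320).
320 = 2^6 * 5
phi(320) = 128

128


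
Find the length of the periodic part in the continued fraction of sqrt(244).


Run the CF algorithm for sqrt(244).
a_0 = floor(sqrt(244)) = 15; set m_0=0, q_0=1.
Recurrence: m' = q*a - m,  q' = (d - m'^2)/q,  a' = floor((a_0 + m')/q').
  step 1: m=15, q=19, a=1
  step 2: m=4, q=12, a=1
  step 3: m=8, q=15, a=1
  step 4: m=7, q=13, a=1
  step 5: m=6, q=16, a=1
  step 6: m=10, q=9, a=2
  step 7: m=8, q=20, a=1
  step 8: m=12, q=5, a=5
  step 9: m=13, q=15, a=1
  step 10: m=2, q=16, a=1
  step 11: m=14, q=3, a=9
  step 12: m=13, q=25, a=1
  step 13: m=12, q=4, a=6
  step 14: m=12, q=25, a=1
  step 15: m=13, q=3, a=9
  step 16: m=14, q=16, a=1
  step 17: m=2, q=15, a=1
  step 18: m=13, q=5, a=5
  step 19: m=12, q=20, a=1
  step 20: m=8, q=9, a=2
  step 21: m=10, q=16, a=1
  step 22: m=6, q=13, a=1
  step 23: m=7, q=15, a=1
  step 24: m=8, q=12, a=1
  step 25: m=4, q=19, a=1
  step 26: m=15, q=1, a=30
a_26 = 2*a_0 = 30, so the period closes here.
sqrt(244) = [15; 1, 1, 1, 1, 1, 2, 1, 5, 1, 1, 9, 1, 6, 1, 9, 1, 1, 5, 1, 2, 1, 1, 1, 1, 1, 30]
Period length = 26

26


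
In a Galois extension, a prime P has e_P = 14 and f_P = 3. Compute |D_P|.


|D_P| = e * f
= 14 * 3
= 42

42


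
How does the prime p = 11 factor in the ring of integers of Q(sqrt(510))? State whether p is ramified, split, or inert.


K = Q(sqrt(510)). Since d mod 4 = 2, disc(K) = 2040.
Check p | disc: 2040 mod 11 = 5.
p does not divide disc. Compute Legendre symbol (d/p):
4^((11-1)/2) mod 11 = 1
(d/p) = 1, so p splits: (p) = P*P' with e=1, f=1, g=2.
Therefore p is split.

split


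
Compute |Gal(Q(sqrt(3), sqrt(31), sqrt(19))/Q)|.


The 3 square roots of distinct primes are multiplicatively independent over Q,
so [K:Q] = 2^3 and Gal(K/Q) is isomorphic to (Z/2Z)^3.
|Gal| = 2^3 = 8

8


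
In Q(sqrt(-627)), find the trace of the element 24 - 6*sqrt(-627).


Tr(a + b*sqrt(d)) = (a + b*sqrt(d)) + (a - b*sqrt(d)) = 2a
= 2 * (24)
= 48

48


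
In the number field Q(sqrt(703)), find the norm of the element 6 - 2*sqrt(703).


N(a + b*sqrt(d)) = a^2 - d*b^2
= (6)^2 - (703)*(-2)^2
= 36 - 2812
= -2776

-2776


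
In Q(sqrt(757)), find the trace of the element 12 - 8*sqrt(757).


Tr(a + b*sqrt(d)) = (a + b*sqrt(d)) + (a - b*sqrt(d)) = 2a
= 2 * (12)
= 24

24


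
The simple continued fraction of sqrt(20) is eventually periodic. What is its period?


Run the CF algorithm for sqrt(20).
a_0 = floor(sqrt(20)) = 4; set m_0=0, q_0=1.
Recurrence: m' = q*a - m,  q' = (d - m'^2)/q,  a' = floor((a_0 + m')/q').
  step 1: m=4, q=4, a=2
  step 2: m=4, q=1, a=8
a_2 = 2*a_0 = 8, so the period closes here.
sqrt(20) = [4; 2, 8]
Period length = 2

2


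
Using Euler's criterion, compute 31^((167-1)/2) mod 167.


p = 167 is prime and the exponent is (p-1)/2 = 83, so by Euler's criterion 31^83 = (31/167) = +1 or -1 mod 167.
Compute by square-and-multiply:
  83 = 64 + 16 + 2 + 1 (binary 1010011)
  Repeated squaring mod 167: 31^1 = 31, 31^2 = 126, 31^4 = 11, 31^8 = 121, 31^16 = 112, 31^32 = 19, 31^64 = 27
  31^83 = 31^64 * 31^16 * 31^2 * 31^1 = 27 * 112 * 126 * 31 mod 167
    27 * 112 = 3024 = 18 mod 167
    18 * 126 = 2268 = 97 mod 167
    97 * 31 = 3007 = 1 mod 167
  31^83 = 1 mod 167
Result 1: 31 is a quadratic residue mod 167.
31^83 mod 167 = 1

1


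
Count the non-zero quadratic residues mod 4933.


For prime p, the number of non-zero quadratic residues is (p-1)/2.
= (4933-1)/2
= 2466

2466


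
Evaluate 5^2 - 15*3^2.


x^2 - d*y^2
= 5^2 - 15*3^2
= 25 - 135
= -110

-110


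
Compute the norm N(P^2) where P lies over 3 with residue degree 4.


N(P^a) = p^(a*f)
= 3^(2*4)
= 3^8
= 6561

6561


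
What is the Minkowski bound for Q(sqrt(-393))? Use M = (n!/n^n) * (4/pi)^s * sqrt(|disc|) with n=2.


d = -393, d mod 4 = 3, so disc(K) = 4d = -1572; |disc(K)| = 1572
Imaginary quadratic field, so n = 2, s = r2 = 1, r1 = 0
M = (n!/n^n) * (4/pi)^s * sqrt(|disc(K)|) = (2!/2^2) * (4/pi)^1 * sqrt(1572)
= 0.5 * 1.273240 * 39.648455
= 25.2410

25.2410


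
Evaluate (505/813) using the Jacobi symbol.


Compute (505/813) via quadratic reciprocity:
  reciprocity: (505/813) -> +(813/505)
  reduce: (308/505)
  pull out 2: (2/505) = +1  (since 505 mod 8 = 1)
  pull out 2: (2/505) = +1  (since 505 mod 8 = 1)
  reciprocity: (77/505) -> +(505/77)
  reduce: (43/77)
  reciprocity: (43/77) -> +(77/43)
  reduce: (34/43)
  pull out 2: (2/43) = -1  (since 43 mod 8 = 3)
  reciprocity: (17/43) -> +(43/17)
  reduce: (9/17)
  reciprocity: (9/17) -> +(17/9)
  reduce: (8/9)
  pull out 2: (2/9) = +1  (since 9 mod 8 = 1)
  pull out 2: (2/9) = +1  (since 9 mod 8 = 1)
  pull out 2: (2/9) = +1  (since 9 mod 8 = 1)
  (1/9) = 1
Product of signs = -1

-1


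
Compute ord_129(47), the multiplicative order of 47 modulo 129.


We want ord_129(47), the smallest k >= 1 with 47^k = 1 mod 129.
n = 129 = 3 * 43, phi(129) = 84; the order divides phi(n).
Divisors of 84: 1, 2, 3, 4, 6, 7, 12, 14, 21, 28, 42, 84
Repeated squaring mod 129: 47^1 = 47, 47^2 = 16, 47^4 = 127, 47^8 = 4, 47^16 = 16, 47^32 = 127, 47^64 = 4
Test divisors in increasing order:
  k=1: 47^1 = 47 mod 129
  k=2: 47^2 = 16 mod 129
  k=3: 47^3 = 16 * 47 = 107 mod 129
  k=4: 47^4 = 127 mod 129
  k=6: 47^6 = 127 * 16 = 97 mod 129
  k=7: 47^7 = 127 * 16 * 47 = 44 mod 129
  k=12: 47^12 = 4 * 127 = 121 mod 129
  k=14: 47^14 = 4 * 127 * 16 = 1 mod 129  <- first divisor giving 1
Order = 14

14


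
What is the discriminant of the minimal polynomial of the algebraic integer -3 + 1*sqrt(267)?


The element -3 + 1*sqrt(267) has minimal polynomial:
x^2 + 6*x - 258
Discriminant = (6)^2 - 4*(-258)
= 36 + 1032
= 1068

1068


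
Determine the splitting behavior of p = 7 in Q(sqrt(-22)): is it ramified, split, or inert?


K = Q(sqrt(-22)). Since d mod 4 = 2, disc(K) = -88.
Check p | disc: -88 mod 7 = 3.
p does not divide disc. Compute Legendre symbol (d/p):
6^((7-1)/2) mod 7 = -1
(d/p) = -1, so p is inert: (p) stays prime with e=1, f=2, g=1.
Therefore p is inert.

inert


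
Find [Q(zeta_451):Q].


The degree equals Euler's totient phi(451).
451 = 11 * 41
phi(451) = 400

400


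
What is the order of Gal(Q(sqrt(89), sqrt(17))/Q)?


The 2 square roots of distinct primes are multiplicatively independent over Q,
so [K:Q] = 2^2 and Gal(K/Q) is isomorphic to (Z/2Z)^2.
|Gal| = 2^2 = 4

4


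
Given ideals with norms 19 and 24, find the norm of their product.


N(IJ) = N(I) * N(J)
= 19 * 24
= 456

456


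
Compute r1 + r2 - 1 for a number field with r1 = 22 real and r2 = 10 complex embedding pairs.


By Dirichlet's unit theorem:
rank = r1 + r2 - 1
= 22 + 10 - 1
= 31

31


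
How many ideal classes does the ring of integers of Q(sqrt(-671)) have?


K = Q(sqrt(-671)). d mod 4 = 1, so D = disc(K) = d = -671
h(K) equals the number of primitive reduced positive-definite forms (a, b, c) = a*x^2 + b*x*y + c*y^2 with b^2 - 4ac = D,
where reduced means |b| <= a <= c, with b >= 0 whenever |b| = a or a = c, and primitive means gcd(a, b, c) = 1.
Reduced forces 3a^2 <= |D| = 671, so 1 <= a <= 14; b must have the parity of D, and c = (b^2 - D)/(4a) must be an integer >= a.
Enumerate a = 1..14, b in [-a, a]:
  a=1: (1, 1, 168)  [1]
  a=2: (2, -1, 84), (2, 1, 84)  [2]
  a=3: (3, -1, 56), (3, 1, 56)  [2]
  a=4: (4, -1, 42), (4, 1, 42)  [2]
  a=5: (5, -3, 34), (5, 3, 34)  [2]
  a=6: (6, -5, 29), (6, -1, 28), (6, 1, 28), (6, 5, 29)  [4]
  a=7: (7, -1, 24), (7, 1, 24)  [2]
  a=8: (8, -1, 21), (8, 1, 21)  [2]
  a=9: (9, -7, 20), (9, 7, 20)  [2]
  a=10: (10, -7, 18), (10, -3, 17), (10, 3, 17), (10, 7, 18)  [4]
  a=11: (11, 11, 18)  [1]
  a=12: (12, -7, 15), (12, -1, 14), (12, 1, 14), (12, 7, 15)  [4]
  a=13: none
  a=14: (14, -13, 15), (14, 13, 15)  [2]
Total reduced forms: 1 + 2 + 2 + 2 + 2 + 4 + 2 + 2 + 2 + 4 + 1 + 4 + 2 = 30
h = 30

30


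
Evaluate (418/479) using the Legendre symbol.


p = 479 is prime, so compute (418/479) with the reciprocity algorithm (Jacobi-symbol steps: pull out 2s via (2/n), flip via reciprocity, reduce):
  pull out 2: (2/479) = +1  (since 479 mod 8 = 7)
  reciprocity: (209/479) -> +(479/209)
  reduce: (61/209)
  reciprocity: (61/209) -> +(209/61)
  reduce: (26/61)
  pull out 2: (2/61) = -1  (since 61 mod 8 = 5)
  reciprocity: (13/61) -> +(61/13)
  reduce: (9/13)
  reciprocity: (9/13) -> +(13/9)
  reduce: (4/9)
  pull out 2: (2/9) = +1  (since 9 mod 8 = 1)
  pull out 2: (2/9) = +1  (since 9 mod 8 = 1)
  (1/9) = 1
Product of signs = -1
(418/479) = -1

-1


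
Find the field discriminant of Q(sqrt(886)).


For K = Q(sqrt(d)) with d squarefree: disc(K) = d if d = 1 mod 4, and disc(K) = 4d if d = 2 or 3 mod 4.
Here d = 886, and d mod 4 = 2.
d = 2 mod 4, not 1 (O_K = Z[sqrt(d)]), so disc(K) = 4d = 4 * (886) = 3544

3544


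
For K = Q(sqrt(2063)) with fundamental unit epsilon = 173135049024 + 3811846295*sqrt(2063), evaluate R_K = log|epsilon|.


epsilon = 173135049024 + 3811846295*sqrt(2063)
= 3.4627e+11
R = ln(3.4627e+11)
= 26.5705

26.5705


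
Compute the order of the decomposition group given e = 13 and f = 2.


|D_P| = e * f
= 13 * 2
= 26

26


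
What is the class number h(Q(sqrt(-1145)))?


K = Q(sqrt(-1145)). d mod 4 = 3, so D = disc(K) = 4d = -4580
h(K) equals the number of primitive reduced positive-definite forms (a, b, c) = a*x^2 + b*x*y + c*y^2 with b^2 - 4ac = D,
where reduced means |b| <= a <= c, with b >= 0 whenever |b| = a or a = c, and primitive means gcd(a, b, c) = 1.
Reduced forces 3a^2 <= |D| = 4580, so 1 <= a <= 39; b must have the parity of D, and c = (b^2 - D)/(4a) must be an integer >= a.
Enumerate a = 1..39, b in [-a, a]:
  a=1: (1, 0, 1145)  [1]
  a=2: (2, 2, 573)  [1]
  a=3: (3, -2, 382), (3, 2, 382)  [2]
  a=4: none
  a=5: (5, 0, 229)  [1]
  a=6: (6, -2, 191), (6, 2, 191)  [2]
  a=7..8: none
  a=9: (9, -8, 129), (9, 8, 129)  [2]
  a=10: (10, 10, 117)  [1]
  a=11..12: none
  a=13: (13, -10, 90), (13, 10, 90)  [2]
  a=14: none
  a=15: (15, -10, 78), (15, 10, 78)  [2]
  a=16..17: none
  a=18: (18, -10, 65), (18, 10, 65)  [2]
  a=19..25: none
  a=26: (26, -10, 45), (26, 10, 45)  [2]
  a=27: (27, -8, 43), (27, 8, 43)  [2]
  a=28..29: none
  a=30: (30, -10, 39), (30, 10, 39)  [2]
  a=31: (31, -16, 39), (31, 16, 39)  [2]
  a=32..39: none
Total reduced forms: 1 + 1 + 2 + 1 + 2 + 2 + 1 + 2 + 2 + 2 + 2 + 2 + 2 + 2 = 24
h = 24

24


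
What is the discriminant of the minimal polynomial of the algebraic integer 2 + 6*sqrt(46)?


The element 2 + 6*sqrt(46) has minimal polynomial:
x^2 - 4*x - 1652
Discriminant = (-4)^2 - 4*(-1652)
= 16 + 6608
= 6624

6624


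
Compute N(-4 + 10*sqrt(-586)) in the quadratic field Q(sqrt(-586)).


N(a + b*sqrt(d)) = a^2 - d*b^2
= (-4)^2 - (-586)*(10)^2
= 16 + 58600
= 58616

58616


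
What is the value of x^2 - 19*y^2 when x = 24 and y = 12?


x^2 - d*y^2
= 24^2 - 19*12^2
= 576 - 2736
= -2160

-2160


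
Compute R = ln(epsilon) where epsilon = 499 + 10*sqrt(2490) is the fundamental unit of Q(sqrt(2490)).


epsilon = 499 + 10*sqrt(2490)
= 997.9990
R = ln(997.9990)
= 6.9058

6.9058


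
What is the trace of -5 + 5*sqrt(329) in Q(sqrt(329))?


Tr(a + b*sqrt(d)) = (a + b*sqrt(d)) + (a - b*sqrt(d)) = 2a
= 2 * (-5)
= -10

-10


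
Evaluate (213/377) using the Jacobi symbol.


Compute (213/377) via quadratic reciprocity:
  reciprocity: (213/377) -> +(377/213)
  reduce: (164/213)
  pull out 2: (2/213) = -1  (since 213 mod 8 = 5)
  pull out 2: (2/213) = -1  (since 213 mod 8 = 5)
  reciprocity: (41/213) -> +(213/41)
  reduce: (8/41)
  pull out 2: (2/41) = +1  (since 41 mod 8 = 1)
  pull out 2: (2/41) = +1  (since 41 mod 8 = 1)
  pull out 2: (2/41) = +1  (since 41 mod 8 = 1)
  (1/41) = 1
Product of signs = 1

1


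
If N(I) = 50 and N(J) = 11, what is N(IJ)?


N(IJ) = N(I) * N(J)
= 50 * 11
= 550

550


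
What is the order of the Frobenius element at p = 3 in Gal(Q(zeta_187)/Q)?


The Frobenius at p in Gal(Q(zeta_n)/Q) = (Z/nZ)* is the class of p, so its order is ord_187(3), the smallest k >= 1 with 3^k = 1 mod 187.
n = 187 = 11 * 17, phi(187) = 160; the order divides phi(n).
Divisors of 160: 1, 2, 4, 5, 8, 10, 16, 20, 32, 40, 80, 160
Repeated squaring mod 187: 3^1 = 3, 3^2 = 9, 3^4 = 81, 3^8 = 16, 3^16 = 69, 3^32 = 86, 3^64 = 103, 3^128 = 137
Test divisors in increasing order:
  k=1: 3^1 = 3 mod 187
  k=2: 3^2 = 9 mod 187
  k=4: 3^4 = 81 mod 187
  k=5: 3^5 = 81 * 3 = 56 mod 187
  k=8: 3^8 = 16 mod 187
  k=10: 3^10 = 16 * 9 = 144 mod 187
  k=16: 3^16 = 69 mod 187
  k=20: 3^20 = 69 * 81 = 166 mod 187
  k=32: 3^32 = 86 mod 187
  k=40: 3^40 = 86 * 16 = 67 mod 187
  k=80: 3^80 = 103 * 69 = 1 mod 187  <- first divisor giving 1
Order = 80

80


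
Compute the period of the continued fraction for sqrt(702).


Run the CF algorithm for sqrt(702).
a_0 = floor(sqrt(702)) = 26; set m_0=0, q_0=1.
Recurrence: m' = q*a - m,  q' = (d - m'^2)/q,  a' = floor((a_0 + m')/q').
  step 1: m=26, q=26, a=2
  step 2: m=26, q=1, a=52
a_2 = 2*a_0 = 52, so the period closes here.
sqrt(702) = [26; 2, 52]
Period length = 2

2


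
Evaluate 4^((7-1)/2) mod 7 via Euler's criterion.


p = 7 is prime and the exponent is (p-1)/2 = 3, so by Euler's criterion 4^3 = (4/7) = +1 or -1 mod 7.
Compute by square-and-multiply:
  3 = 2 + 1 (binary 11)
  Repeated squaring mod 7: 4^1 = 4, 4^2 = 2
  4^3 = 4^2 * 4^1 = 2 * 4 mod 7
    2 * 4 = 8 = 1 mod 7
  4^3 = 1 mod 7
Result 1: 4 is a quadratic residue mod 7.
4^3 mod 7 = 1

1


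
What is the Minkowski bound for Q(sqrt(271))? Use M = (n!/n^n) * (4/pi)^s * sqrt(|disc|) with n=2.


d = 271, d mod 4 = 3, so disc(K) = 4d = 1084; |disc(K)| = 1084
Real quadratic field, so n = 2, s = r2 = 0, r1 = 2
M = (n!/n^n) * (4/pi)^s * sqrt(|disc(K)|) = (2!/2^2) * (4/pi)^0 * sqrt(1084)
= 0.5 * 1.000000 * 32.924155
= 16.4621

16.4621


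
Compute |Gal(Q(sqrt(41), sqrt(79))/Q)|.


The 2 square roots of distinct primes are multiplicatively independent over Q,
so [K:Q] = 2^2 and Gal(K/Q) is isomorphic to (Z/2Z)^2.
|Gal| = 2^2 = 4

4


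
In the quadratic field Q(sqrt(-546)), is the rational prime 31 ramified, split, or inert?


K = Q(sqrt(-546)). Since d mod 4 = 2, disc(K) = -2184.
Check p | disc: -2184 mod 31 = 17.
p does not divide disc. Compute Legendre symbol (d/p):
12^((31-1)/2) mod 31 = -1
(d/p) = -1, so p is inert: (p) stays prime with e=1, f=2, g=1.
Therefore p is inert.

inert


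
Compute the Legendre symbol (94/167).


p = 167 is prime, so compute (94/167) with the reciprocity algorithm (Jacobi-symbol steps: pull out 2s via (2/n), flip via reciprocity, reduce):
  pull out 2: (2/167) = +1  (since 167 mod 8 = 7)
  reciprocity: (47/167) -> -(167/47)
  reduce: (26/47)
  pull out 2: (2/47) = +1  (since 47 mod 8 = 7)
  reciprocity: (13/47) -> +(47/13)
  reduce: (8/13)
  pull out 2: (2/13) = -1  (since 13 mod 8 = 5)
  pull out 2: (2/13) = -1  (since 13 mod 8 = 5)
  pull out 2: (2/13) = -1  (since 13 mod 8 = 5)
  (1/13) = 1
Product of signs = 1
(94/167) = 1

1


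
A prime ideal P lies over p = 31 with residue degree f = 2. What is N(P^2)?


N(P^a) = p^(a*f)
= 31^(2*2)
= 31^4
= 923521

923521


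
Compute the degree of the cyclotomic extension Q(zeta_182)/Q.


The degree equals Euler's totient phi(182).
182 = 2 * 7 * 13
phi(182) = 72

72


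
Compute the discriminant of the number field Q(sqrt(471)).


For K = Q(sqrt(d)) with d squarefree: disc(K) = d if d = 1 mod 4, and disc(K) = 4d if d = 2 or 3 mod 4.
Here d = 471, and d mod 4 = 3.
d = 3 mod 4, not 1 (O_K = Z[sqrt(d)]), so disc(K) = 4d = 4 * (471) = 1884

1884


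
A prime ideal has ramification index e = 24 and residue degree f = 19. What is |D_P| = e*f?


|D_P| = e * f
= 24 * 19
= 456

456


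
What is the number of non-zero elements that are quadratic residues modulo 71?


For prime p, the number of non-zero quadratic residues is (p-1)/2.
= (71-1)/2
= 35

35


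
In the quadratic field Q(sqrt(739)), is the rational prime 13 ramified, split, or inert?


K = Q(sqrt(739)). Since d mod 4 = 3, disc(K) = 2956.
Check p | disc: 2956 mod 13 = 5.
p does not divide disc. Compute Legendre symbol (d/p):
11^((13-1)/2) mod 13 = -1
(d/p) = -1, so p is inert: (p) stays prime with e=1, f=2, g=1.
Therefore p is inert.

inert


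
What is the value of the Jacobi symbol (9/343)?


Compute (9/343) via quadratic reciprocity:
  reciprocity: (9/343) -> +(343/9)
  reduce: (1/9)
  (1/9) = 1
Product of signs = 1

1
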